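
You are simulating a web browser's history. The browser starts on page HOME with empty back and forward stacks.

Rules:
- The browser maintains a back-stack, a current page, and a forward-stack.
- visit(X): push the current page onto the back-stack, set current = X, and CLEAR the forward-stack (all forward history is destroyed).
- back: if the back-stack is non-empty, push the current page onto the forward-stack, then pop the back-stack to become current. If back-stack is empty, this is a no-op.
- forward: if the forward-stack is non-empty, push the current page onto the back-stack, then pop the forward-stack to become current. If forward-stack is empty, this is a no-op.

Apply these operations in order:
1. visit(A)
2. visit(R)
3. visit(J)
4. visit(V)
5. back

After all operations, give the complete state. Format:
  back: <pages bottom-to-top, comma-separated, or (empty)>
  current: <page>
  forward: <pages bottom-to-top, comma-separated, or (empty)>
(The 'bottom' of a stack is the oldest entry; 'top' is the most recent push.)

After 1 (visit(A)): cur=A back=1 fwd=0
After 2 (visit(R)): cur=R back=2 fwd=0
After 3 (visit(J)): cur=J back=3 fwd=0
After 4 (visit(V)): cur=V back=4 fwd=0
After 5 (back): cur=J back=3 fwd=1

Answer: back: HOME,A,R
current: J
forward: V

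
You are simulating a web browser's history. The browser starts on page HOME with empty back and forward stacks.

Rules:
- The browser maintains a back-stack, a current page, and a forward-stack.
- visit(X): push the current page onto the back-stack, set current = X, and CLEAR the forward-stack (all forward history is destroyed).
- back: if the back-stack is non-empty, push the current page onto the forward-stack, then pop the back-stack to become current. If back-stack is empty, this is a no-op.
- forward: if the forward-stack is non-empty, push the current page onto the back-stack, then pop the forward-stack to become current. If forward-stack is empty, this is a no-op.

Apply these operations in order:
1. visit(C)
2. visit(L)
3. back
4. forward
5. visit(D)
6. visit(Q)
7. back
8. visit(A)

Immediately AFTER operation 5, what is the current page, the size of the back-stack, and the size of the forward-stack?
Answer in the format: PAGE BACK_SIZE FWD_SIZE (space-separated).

After 1 (visit(C)): cur=C back=1 fwd=0
After 2 (visit(L)): cur=L back=2 fwd=0
After 3 (back): cur=C back=1 fwd=1
After 4 (forward): cur=L back=2 fwd=0
After 5 (visit(D)): cur=D back=3 fwd=0

D 3 0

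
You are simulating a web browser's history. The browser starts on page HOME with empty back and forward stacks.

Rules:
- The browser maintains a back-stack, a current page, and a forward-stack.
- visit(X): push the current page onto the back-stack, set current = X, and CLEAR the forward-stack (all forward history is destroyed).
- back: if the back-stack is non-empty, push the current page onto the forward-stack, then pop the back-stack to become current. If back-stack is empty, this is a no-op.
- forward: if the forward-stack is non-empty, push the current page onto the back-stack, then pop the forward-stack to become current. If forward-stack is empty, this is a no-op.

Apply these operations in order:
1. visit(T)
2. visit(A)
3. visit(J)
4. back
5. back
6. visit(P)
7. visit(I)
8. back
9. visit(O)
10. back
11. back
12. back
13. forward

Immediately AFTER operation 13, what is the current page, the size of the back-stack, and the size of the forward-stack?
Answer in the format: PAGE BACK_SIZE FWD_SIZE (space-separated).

After 1 (visit(T)): cur=T back=1 fwd=0
After 2 (visit(A)): cur=A back=2 fwd=0
After 3 (visit(J)): cur=J back=3 fwd=0
After 4 (back): cur=A back=2 fwd=1
After 5 (back): cur=T back=1 fwd=2
After 6 (visit(P)): cur=P back=2 fwd=0
After 7 (visit(I)): cur=I back=3 fwd=0
After 8 (back): cur=P back=2 fwd=1
After 9 (visit(O)): cur=O back=3 fwd=0
After 10 (back): cur=P back=2 fwd=1
After 11 (back): cur=T back=1 fwd=2
After 12 (back): cur=HOME back=0 fwd=3
After 13 (forward): cur=T back=1 fwd=2

T 1 2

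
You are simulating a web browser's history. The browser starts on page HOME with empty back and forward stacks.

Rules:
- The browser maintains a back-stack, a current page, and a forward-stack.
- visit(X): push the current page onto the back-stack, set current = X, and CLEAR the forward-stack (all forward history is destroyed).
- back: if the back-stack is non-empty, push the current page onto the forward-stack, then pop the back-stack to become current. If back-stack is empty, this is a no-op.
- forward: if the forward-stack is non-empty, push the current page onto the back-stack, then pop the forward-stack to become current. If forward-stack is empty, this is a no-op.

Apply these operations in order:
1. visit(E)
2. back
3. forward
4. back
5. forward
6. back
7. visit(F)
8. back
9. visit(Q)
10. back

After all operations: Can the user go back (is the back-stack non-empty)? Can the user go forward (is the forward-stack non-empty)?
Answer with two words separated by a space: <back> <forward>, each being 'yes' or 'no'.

Answer: no yes

Derivation:
After 1 (visit(E)): cur=E back=1 fwd=0
After 2 (back): cur=HOME back=0 fwd=1
After 3 (forward): cur=E back=1 fwd=0
After 4 (back): cur=HOME back=0 fwd=1
After 5 (forward): cur=E back=1 fwd=0
After 6 (back): cur=HOME back=0 fwd=1
After 7 (visit(F)): cur=F back=1 fwd=0
After 8 (back): cur=HOME back=0 fwd=1
After 9 (visit(Q)): cur=Q back=1 fwd=0
After 10 (back): cur=HOME back=0 fwd=1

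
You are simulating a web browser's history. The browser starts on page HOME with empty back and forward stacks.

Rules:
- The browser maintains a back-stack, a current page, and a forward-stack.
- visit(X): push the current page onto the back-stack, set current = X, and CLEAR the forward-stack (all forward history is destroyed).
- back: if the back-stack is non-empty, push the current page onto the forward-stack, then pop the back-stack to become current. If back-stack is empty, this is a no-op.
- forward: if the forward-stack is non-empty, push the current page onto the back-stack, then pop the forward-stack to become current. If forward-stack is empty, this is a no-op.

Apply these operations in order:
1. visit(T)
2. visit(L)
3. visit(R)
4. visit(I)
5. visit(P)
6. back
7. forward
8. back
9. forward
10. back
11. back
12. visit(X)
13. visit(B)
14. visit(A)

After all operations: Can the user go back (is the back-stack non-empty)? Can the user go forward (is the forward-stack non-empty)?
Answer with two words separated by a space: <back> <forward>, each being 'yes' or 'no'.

After 1 (visit(T)): cur=T back=1 fwd=0
After 2 (visit(L)): cur=L back=2 fwd=0
After 3 (visit(R)): cur=R back=3 fwd=0
After 4 (visit(I)): cur=I back=4 fwd=0
After 5 (visit(P)): cur=P back=5 fwd=0
After 6 (back): cur=I back=4 fwd=1
After 7 (forward): cur=P back=5 fwd=0
After 8 (back): cur=I back=4 fwd=1
After 9 (forward): cur=P back=5 fwd=0
After 10 (back): cur=I back=4 fwd=1
After 11 (back): cur=R back=3 fwd=2
After 12 (visit(X)): cur=X back=4 fwd=0
After 13 (visit(B)): cur=B back=5 fwd=0
After 14 (visit(A)): cur=A back=6 fwd=0

Answer: yes no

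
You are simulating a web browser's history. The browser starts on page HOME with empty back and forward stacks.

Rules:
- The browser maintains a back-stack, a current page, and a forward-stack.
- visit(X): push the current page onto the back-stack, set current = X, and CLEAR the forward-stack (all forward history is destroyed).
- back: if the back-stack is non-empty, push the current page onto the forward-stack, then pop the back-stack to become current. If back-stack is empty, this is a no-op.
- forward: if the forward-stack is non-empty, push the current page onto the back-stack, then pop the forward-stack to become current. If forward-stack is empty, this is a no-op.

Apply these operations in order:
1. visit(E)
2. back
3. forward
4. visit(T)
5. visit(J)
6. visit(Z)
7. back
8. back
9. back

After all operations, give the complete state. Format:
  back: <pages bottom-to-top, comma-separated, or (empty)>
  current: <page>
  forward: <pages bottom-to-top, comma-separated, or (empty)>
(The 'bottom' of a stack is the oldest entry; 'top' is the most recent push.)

After 1 (visit(E)): cur=E back=1 fwd=0
After 2 (back): cur=HOME back=0 fwd=1
After 3 (forward): cur=E back=1 fwd=0
After 4 (visit(T)): cur=T back=2 fwd=0
After 5 (visit(J)): cur=J back=3 fwd=0
After 6 (visit(Z)): cur=Z back=4 fwd=0
After 7 (back): cur=J back=3 fwd=1
After 8 (back): cur=T back=2 fwd=2
After 9 (back): cur=E back=1 fwd=3

Answer: back: HOME
current: E
forward: Z,J,T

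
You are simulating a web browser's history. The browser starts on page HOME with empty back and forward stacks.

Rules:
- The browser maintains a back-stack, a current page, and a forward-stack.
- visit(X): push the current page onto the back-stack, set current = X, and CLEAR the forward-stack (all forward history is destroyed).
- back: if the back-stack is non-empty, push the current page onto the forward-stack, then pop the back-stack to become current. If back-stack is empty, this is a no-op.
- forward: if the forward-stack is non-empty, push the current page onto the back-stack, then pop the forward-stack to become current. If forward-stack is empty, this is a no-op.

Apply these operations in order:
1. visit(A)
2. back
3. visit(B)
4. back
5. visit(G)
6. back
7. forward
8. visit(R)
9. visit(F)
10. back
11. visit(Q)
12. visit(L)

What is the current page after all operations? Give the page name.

Answer: L

Derivation:
After 1 (visit(A)): cur=A back=1 fwd=0
After 2 (back): cur=HOME back=0 fwd=1
After 3 (visit(B)): cur=B back=1 fwd=0
After 4 (back): cur=HOME back=0 fwd=1
After 5 (visit(G)): cur=G back=1 fwd=0
After 6 (back): cur=HOME back=0 fwd=1
After 7 (forward): cur=G back=1 fwd=0
After 8 (visit(R)): cur=R back=2 fwd=0
After 9 (visit(F)): cur=F back=3 fwd=0
After 10 (back): cur=R back=2 fwd=1
After 11 (visit(Q)): cur=Q back=3 fwd=0
After 12 (visit(L)): cur=L back=4 fwd=0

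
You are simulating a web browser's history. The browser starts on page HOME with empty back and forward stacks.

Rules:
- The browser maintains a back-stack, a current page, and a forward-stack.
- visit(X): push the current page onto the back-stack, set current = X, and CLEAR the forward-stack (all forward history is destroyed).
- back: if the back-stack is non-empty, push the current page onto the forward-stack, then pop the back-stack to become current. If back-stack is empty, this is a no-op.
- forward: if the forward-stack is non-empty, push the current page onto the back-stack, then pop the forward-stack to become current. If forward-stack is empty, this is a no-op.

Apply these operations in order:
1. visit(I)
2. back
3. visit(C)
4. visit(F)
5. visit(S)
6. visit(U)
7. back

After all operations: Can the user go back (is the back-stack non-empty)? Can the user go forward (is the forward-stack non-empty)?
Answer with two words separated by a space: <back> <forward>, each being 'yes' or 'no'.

After 1 (visit(I)): cur=I back=1 fwd=0
After 2 (back): cur=HOME back=0 fwd=1
After 3 (visit(C)): cur=C back=1 fwd=0
After 4 (visit(F)): cur=F back=2 fwd=0
After 5 (visit(S)): cur=S back=3 fwd=0
After 6 (visit(U)): cur=U back=4 fwd=0
After 7 (back): cur=S back=3 fwd=1

Answer: yes yes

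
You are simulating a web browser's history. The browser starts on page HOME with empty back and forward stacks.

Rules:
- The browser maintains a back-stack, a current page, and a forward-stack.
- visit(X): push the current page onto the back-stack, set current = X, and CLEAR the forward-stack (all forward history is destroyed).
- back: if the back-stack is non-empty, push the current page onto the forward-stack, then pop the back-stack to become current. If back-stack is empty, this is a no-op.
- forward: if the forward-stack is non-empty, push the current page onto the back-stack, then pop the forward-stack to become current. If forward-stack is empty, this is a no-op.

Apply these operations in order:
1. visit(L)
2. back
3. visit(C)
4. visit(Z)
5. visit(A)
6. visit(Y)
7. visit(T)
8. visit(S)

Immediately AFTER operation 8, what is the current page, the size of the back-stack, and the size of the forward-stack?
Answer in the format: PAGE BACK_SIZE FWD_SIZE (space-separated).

After 1 (visit(L)): cur=L back=1 fwd=0
After 2 (back): cur=HOME back=0 fwd=1
After 3 (visit(C)): cur=C back=1 fwd=0
After 4 (visit(Z)): cur=Z back=2 fwd=0
After 5 (visit(A)): cur=A back=3 fwd=0
After 6 (visit(Y)): cur=Y back=4 fwd=0
After 7 (visit(T)): cur=T back=5 fwd=0
After 8 (visit(S)): cur=S back=6 fwd=0

S 6 0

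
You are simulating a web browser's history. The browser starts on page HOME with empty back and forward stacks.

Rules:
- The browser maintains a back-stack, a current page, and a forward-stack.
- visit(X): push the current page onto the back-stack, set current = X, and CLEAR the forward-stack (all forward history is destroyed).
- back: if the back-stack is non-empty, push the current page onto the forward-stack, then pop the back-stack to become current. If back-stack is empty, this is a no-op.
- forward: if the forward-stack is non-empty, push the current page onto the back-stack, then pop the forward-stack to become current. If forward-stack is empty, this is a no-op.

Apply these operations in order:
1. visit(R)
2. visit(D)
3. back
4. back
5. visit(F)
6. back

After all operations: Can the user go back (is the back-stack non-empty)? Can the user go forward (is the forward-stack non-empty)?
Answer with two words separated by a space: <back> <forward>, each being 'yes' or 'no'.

Answer: no yes

Derivation:
After 1 (visit(R)): cur=R back=1 fwd=0
After 2 (visit(D)): cur=D back=2 fwd=0
After 3 (back): cur=R back=1 fwd=1
After 4 (back): cur=HOME back=0 fwd=2
After 5 (visit(F)): cur=F back=1 fwd=0
After 6 (back): cur=HOME back=0 fwd=1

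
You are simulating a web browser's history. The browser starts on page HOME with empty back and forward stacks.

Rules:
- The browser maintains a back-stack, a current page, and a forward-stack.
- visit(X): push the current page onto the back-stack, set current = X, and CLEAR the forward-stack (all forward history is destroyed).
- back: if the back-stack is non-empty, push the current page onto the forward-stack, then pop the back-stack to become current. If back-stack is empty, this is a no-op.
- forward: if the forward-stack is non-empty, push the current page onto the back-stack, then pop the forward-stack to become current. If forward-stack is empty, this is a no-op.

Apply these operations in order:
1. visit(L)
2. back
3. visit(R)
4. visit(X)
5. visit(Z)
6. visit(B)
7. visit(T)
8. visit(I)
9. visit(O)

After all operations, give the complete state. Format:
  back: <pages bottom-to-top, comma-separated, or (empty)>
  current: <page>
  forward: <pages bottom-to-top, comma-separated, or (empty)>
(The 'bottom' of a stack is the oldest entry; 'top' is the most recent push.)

After 1 (visit(L)): cur=L back=1 fwd=0
After 2 (back): cur=HOME back=0 fwd=1
After 3 (visit(R)): cur=R back=1 fwd=0
After 4 (visit(X)): cur=X back=2 fwd=0
After 5 (visit(Z)): cur=Z back=3 fwd=0
After 6 (visit(B)): cur=B back=4 fwd=0
After 7 (visit(T)): cur=T back=5 fwd=0
After 8 (visit(I)): cur=I back=6 fwd=0
After 9 (visit(O)): cur=O back=7 fwd=0

Answer: back: HOME,R,X,Z,B,T,I
current: O
forward: (empty)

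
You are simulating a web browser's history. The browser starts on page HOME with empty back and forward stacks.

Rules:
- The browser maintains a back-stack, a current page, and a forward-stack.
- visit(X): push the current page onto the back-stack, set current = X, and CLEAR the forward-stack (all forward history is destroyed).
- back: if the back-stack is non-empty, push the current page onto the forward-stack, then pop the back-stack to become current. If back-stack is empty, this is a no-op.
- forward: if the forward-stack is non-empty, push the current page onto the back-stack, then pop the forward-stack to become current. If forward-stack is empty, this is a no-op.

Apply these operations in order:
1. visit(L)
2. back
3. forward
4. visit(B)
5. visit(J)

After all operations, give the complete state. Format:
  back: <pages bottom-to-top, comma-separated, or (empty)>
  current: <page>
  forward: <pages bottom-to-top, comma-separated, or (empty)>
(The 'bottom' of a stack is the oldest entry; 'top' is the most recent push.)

Answer: back: HOME,L,B
current: J
forward: (empty)

Derivation:
After 1 (visit(L)): cur=L back=1 fwd=0
After 2 (back): cur=HOME back=0 fwd=1
After 3 (forward): cur=L back=1 fwd=0
After 4 (visit(B)): cur=B back=2 fwd=0
After 5 (visit(J)): cur=J back=3 fwd=0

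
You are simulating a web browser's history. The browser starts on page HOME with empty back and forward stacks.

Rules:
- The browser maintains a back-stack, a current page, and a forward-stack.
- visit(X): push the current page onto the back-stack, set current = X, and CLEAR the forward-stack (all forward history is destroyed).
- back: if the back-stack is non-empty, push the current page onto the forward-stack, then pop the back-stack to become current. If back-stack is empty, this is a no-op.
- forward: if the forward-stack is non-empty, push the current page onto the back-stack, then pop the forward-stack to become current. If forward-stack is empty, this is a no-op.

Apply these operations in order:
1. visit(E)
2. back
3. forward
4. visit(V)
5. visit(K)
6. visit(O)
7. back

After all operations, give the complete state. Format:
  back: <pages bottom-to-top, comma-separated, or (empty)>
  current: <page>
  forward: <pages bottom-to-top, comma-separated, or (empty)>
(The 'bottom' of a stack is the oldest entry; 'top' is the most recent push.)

After 1 (visit(E)): cur=E back=1 fwd=0
After 2 (back): cur=HOME back=0 fwd=1
After 3 (forward): cur=E back=1 fwd=0
After 4 (visit(V)): cur=V back=2 fwd=0
After 5 (visit(K)): cur=K back=3 fwd=0
After 6 (visit(O)): cur=O back=4 fwd=0
After 7 (back): cur=K back=3 fwd=1

Answer: back: HOME,E,V
current: K
forward: O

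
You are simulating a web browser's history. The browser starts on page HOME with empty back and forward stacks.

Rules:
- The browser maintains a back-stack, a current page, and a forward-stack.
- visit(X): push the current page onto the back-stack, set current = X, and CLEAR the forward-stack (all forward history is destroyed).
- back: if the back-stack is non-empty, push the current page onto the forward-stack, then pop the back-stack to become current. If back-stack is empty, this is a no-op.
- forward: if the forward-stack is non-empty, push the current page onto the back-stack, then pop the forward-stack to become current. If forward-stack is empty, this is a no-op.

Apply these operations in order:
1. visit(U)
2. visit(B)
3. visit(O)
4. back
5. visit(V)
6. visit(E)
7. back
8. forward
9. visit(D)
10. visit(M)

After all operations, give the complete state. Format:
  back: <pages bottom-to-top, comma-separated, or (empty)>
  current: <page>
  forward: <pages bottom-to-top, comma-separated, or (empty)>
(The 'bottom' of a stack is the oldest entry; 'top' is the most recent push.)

After 1 (visit(U)): cur=U back=1 fwd=0
After 2 (visit(B)): cur=B back=2 fwd=0
After 3 (visit(O)): cur=O back=3 fwd=0
After 4 (back): cur=B back=2 fwd=1
After 5 (visit(V)): cur=V back=3 fwd=0
After 6 (visit(E)): cur=E back=4 fwd=0
After 7 (back): cur=V back=3 fwd=1
After 8 (forward): cur=E back=4 fwd=0
After 9 (visit(D)): cur=D back=5 fwd=0
After 10 (visit(M)): cur=M back=6 fwd=0

Answer: back: HOME,U,B,V,E,D
current: M
forward: (empty)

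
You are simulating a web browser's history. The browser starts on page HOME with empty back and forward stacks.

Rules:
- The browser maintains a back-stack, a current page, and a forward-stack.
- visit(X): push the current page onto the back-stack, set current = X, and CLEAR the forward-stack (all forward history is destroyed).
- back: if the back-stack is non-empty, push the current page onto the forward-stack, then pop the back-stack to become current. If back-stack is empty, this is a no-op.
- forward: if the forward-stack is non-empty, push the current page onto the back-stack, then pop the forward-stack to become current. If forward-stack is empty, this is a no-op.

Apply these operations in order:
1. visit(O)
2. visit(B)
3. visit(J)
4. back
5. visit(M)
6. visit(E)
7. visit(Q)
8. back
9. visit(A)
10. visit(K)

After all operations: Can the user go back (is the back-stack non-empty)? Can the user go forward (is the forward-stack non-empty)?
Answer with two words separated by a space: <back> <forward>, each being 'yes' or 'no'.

Answer: yes no

Derivation:
After 1 (visit(O)): cur=O back=1 fwd=0
After 2 (visit(B)): cur=B back=2 fwd=0
After 3 (visit(J)): cur=J back=3 fwd=0
After 4 (back): cur=B back=2 fwd=1
After 5 (visit(M)): cur=M back=3 fwd=0
After 6 (visit(E)): cur=E back=4 fwd=0
After 7 (visit(Q)): cur=Q back=5 fwd=0
After 8 (back): cur=E back=4 fwd=1
After 9 (visit(A)): cur=A back=5 fwd=0
After 10 (visit(K)): cur=K back=6 fwd=0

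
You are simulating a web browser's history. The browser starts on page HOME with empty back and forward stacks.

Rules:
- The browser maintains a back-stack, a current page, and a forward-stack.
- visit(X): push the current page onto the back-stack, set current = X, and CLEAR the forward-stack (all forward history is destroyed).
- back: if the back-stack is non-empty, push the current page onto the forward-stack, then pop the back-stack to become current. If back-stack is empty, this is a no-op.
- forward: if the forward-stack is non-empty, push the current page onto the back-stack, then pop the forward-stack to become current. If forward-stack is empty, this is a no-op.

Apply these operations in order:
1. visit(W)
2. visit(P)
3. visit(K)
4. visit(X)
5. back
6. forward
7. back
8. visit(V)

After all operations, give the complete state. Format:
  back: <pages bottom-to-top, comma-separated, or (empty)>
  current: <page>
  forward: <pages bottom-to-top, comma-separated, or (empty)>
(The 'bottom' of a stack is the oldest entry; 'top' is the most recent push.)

Answer: back: HOME,W,P,K
current: V
forward: (empty)

Derivation:
After 1 (visit(W)): cur=W back=1 fwd=0
After 2 (visit(P)): cur=P back=2 fwd=0
After 3 (visit(K)): cur=K back=3 fwd=0
After 4 (visit(X)): cur=X back=4 fwd=0
After 5 (back): cur=K back=3 fwd=1
After 6 (forward): cur=X back=4 fwd=0
After 7 (back): cur=K back=3 fwd=1
After 8 (visit(V)): cur=V back=4 fwd=0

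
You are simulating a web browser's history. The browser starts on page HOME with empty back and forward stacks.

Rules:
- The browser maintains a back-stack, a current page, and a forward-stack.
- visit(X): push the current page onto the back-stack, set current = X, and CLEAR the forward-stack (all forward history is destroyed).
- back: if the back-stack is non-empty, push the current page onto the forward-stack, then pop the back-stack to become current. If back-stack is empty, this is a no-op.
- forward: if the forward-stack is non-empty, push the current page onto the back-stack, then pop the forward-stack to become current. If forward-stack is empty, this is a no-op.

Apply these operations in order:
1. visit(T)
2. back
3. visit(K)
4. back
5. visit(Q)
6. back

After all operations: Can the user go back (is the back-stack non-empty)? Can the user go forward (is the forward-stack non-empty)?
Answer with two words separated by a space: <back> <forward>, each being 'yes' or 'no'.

After 1 (visit(T)): cur=T back=1 fwd=0
After 2 (back): cur=HOME back=0 fwd=1
After 3 (visit(K)): cur=K back=1 fwd=0
After 4 (back): cur=HOME back=0 fwd=1
After 5 (visit(Q)): cur=Q back=1 fwd=0
After 6 (back): cur=HOME back=0 fwd=1

Answer: no yes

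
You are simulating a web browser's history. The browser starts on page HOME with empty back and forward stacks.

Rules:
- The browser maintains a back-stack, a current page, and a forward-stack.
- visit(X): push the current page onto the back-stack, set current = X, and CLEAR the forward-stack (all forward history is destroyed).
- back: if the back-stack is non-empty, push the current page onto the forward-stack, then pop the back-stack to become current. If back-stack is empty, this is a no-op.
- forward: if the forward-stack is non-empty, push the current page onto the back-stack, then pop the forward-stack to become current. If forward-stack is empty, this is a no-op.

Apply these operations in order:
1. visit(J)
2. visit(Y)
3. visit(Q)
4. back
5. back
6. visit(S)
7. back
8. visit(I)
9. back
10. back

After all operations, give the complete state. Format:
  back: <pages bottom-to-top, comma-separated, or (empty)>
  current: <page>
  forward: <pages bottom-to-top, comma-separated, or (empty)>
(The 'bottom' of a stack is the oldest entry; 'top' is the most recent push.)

Answer: back: (empty)
current: HOME
forward: I,J

Derivation:
After 1 (visit(J)): cur=J back=1 fwd=0
After 2 (visit(Y)): cur=Y back=2 fwd=0
After 3 (visit(Q)): cur=Q back=3 fwd=0
After 4 (back): cur=Y back=2 fwd=1
After 5 (back): cur=J back=1 fwd=2
After 6 (visit(S)): cur=S back=2 fwd=0
After 7 (back): cur=J back=1 fwd=1
After 8 (visit(I)): cur=I back=2 fwd=0
After 9 (back): cur=J back=1 fwd=1
After 10 (back): cur=HOME back=0 fwd=2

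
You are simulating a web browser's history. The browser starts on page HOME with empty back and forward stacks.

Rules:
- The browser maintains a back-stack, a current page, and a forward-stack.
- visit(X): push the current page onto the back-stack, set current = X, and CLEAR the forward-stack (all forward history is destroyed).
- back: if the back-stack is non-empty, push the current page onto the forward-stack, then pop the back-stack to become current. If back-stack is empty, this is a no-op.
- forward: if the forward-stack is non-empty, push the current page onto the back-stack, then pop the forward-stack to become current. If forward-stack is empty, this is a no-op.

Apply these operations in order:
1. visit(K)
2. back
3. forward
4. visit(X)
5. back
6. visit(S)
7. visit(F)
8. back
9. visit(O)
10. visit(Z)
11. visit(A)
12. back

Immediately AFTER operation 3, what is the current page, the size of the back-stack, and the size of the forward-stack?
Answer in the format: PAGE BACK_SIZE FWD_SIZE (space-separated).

After 1 (visit(K)): cur=K back=1 fwd=0
After 2 (back): cur=HOME back=0 fwd=1
After 3 (forward): cur=K back=1 fwd=0

K 1 0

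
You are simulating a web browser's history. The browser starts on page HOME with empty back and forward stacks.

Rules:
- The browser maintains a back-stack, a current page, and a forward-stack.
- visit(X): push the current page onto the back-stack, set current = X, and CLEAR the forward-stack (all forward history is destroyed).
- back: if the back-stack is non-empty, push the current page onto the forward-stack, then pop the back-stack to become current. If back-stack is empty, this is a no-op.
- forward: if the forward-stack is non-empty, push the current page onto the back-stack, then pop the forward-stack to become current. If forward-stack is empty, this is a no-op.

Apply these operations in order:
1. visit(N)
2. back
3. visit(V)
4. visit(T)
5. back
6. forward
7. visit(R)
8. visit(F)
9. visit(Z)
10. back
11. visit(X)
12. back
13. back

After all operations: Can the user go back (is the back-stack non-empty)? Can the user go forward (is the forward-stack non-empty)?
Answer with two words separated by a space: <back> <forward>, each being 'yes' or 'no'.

After 1 (visit(N)): cur=N back=1 fwd=0
After 2 (back): cur=HOME back=0 fwd=1
After 3 (visit(V)): cur=V back=1 fwd=0
After 4 (visit(T)): cur=T back=2 fwd=0
After 5 (back): cur=V back=1 fwd=1
After 6 (forward): cur=T back=2 fwd=0
After 7 (visit(R)): cur=R back=3 fwd=0
After 8 (visit(F)): cur=F back=4 fwd=0
After 9 (visit(Z)): cur=Z back=5 fwd=0
After 10 (back): cur=F back=4 fwd=1
After 11 (visit(X)): cur=X back=5 fwd=0
After 12 (back): cur=F back=4 fwd=1
After 13 (back): cur=R back=3 fwd=2

Answer: yes yes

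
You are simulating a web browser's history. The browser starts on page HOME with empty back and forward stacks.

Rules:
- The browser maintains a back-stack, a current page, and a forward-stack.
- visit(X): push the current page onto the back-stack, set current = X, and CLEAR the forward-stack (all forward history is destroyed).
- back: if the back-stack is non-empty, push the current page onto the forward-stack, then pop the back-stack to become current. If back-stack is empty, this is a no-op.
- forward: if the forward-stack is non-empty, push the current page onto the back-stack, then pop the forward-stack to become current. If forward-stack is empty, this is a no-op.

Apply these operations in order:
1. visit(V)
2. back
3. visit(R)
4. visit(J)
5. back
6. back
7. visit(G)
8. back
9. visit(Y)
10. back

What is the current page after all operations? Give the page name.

After 1 (visit(V)): cur=V back=1 fwd=0
After 2 (back): cur=HOME back=0 fwd=1
After 3 (visit(R)): cur=R back=1 fwd=0
After 4 (visit(J)): cur=J back=2 fwd=0
After 5 (back): cur=R back=1 fwd=1
After 6 (back): cur=HOME back=0 fwd=2
After 7 (visit(G)): cur=G back=1 fwd=0
After 8 (back): cur=HOME back=0 fwd=1
After 9 (visit(Y)): cur=Y back=1 fwd=0
After 10 (back): cur=HOME back=0 fwd=1

Answer: HOME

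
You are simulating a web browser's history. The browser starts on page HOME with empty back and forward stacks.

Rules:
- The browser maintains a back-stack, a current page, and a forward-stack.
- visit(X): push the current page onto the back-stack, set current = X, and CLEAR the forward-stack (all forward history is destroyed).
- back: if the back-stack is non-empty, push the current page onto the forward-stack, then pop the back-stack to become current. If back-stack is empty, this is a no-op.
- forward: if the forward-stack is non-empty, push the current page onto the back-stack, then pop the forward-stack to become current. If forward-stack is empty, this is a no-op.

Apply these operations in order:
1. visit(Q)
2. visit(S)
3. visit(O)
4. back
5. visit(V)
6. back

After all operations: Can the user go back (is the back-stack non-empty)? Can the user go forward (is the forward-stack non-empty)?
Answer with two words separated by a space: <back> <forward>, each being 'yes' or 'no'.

After 1 (visit(Q)): cur=Q back=1 fwd=0
After 2 (visit(S)): cur=S back=2 fwd=0
After 3 (visit(O)): cur=O back=3 fwd=0
After 4 (back): cur=S back=2 fwd=1
After 5 (visit(V)): cur=V back=3 fwd=0
After 6 (back): cur=S back=2 fwd=1

Answer: yes yes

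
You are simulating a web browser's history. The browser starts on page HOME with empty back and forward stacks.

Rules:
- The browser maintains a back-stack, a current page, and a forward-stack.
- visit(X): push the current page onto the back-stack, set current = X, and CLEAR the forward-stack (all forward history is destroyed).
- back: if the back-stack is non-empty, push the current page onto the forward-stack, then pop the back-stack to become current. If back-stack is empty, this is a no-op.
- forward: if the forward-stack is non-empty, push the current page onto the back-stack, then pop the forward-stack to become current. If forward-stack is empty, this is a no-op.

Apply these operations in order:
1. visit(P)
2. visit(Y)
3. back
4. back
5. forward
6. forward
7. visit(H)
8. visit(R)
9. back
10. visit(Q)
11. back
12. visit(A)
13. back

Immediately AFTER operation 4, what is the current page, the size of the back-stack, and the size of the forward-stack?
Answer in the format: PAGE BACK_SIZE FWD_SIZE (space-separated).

After 1 (visit(P)): cur=P back=1 fwd=0
After 2 (visit(Y)): cur=Y back=2 fwd=0
After 3 (back): cur=P back=1 fwd=1
After 4 (back): cur=HOME back=0 fwd=2

HOME 0 2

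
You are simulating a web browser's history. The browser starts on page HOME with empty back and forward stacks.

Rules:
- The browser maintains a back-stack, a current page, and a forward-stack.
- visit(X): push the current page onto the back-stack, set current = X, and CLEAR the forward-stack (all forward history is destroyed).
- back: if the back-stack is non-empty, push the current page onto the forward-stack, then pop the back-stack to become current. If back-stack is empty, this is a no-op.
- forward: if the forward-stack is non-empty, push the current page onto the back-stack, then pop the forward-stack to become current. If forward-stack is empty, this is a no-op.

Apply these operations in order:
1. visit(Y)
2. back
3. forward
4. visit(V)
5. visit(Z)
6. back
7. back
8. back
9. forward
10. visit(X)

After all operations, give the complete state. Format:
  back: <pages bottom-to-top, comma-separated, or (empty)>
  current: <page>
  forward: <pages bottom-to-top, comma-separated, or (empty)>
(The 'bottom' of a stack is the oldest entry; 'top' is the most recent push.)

Answer: back: HOME,Y
current: X
forward: (empty)

Derivation:
After 1 (visit(Y)): cur=Y back=1 fwd=0
After 2 (back): cur=HOME back=0 fwd=1
After 3 (forward): cur=Y back=1 fwd=0
After 4 (visit(V)): cur=V back=2 fwd=0
After 5 (visit(Z)): cur=Z back=3 fwd=0
After 6 (back): cur=V back=2 fwd=1
After 7 (back): cur=Y back=1 fwd=2
After 8 (back): cur=HOME back=0 fwd=3
After 9 (forward): cur=Y back=1 fwd=2
After 10 (visit(X)): cur=X back=2 fwd=0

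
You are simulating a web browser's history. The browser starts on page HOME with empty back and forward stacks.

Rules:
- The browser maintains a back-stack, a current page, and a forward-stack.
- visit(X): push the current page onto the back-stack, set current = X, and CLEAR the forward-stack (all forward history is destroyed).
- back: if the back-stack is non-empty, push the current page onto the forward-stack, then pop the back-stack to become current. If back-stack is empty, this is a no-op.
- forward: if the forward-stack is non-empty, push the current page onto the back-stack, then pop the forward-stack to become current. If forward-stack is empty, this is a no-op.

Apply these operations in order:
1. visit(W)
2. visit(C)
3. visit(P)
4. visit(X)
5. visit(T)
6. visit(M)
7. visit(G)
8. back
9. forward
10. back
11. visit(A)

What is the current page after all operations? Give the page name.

After 1 (visit(W)): cur=W back=1 fwd=0
After 2 (visit(C)): cur=C back=2 fwd=0
After 3 (visit(P)): cur=P back=3 fwd=0
After 4 (visit(X)): cur=X back=4 fwd=0
After 5 (visit(T)): cur=T back=5 fwd=0
After 6 (visit(M)): cur=M back=6 fwd=0
After 7 (visit(G)): cur=G back=7 fwd=0
After 8 (back): cur=M back=6 fwd=1
After 9 (forward): cur=G back=7 fwd=0
After 10 (back): cur=M back=6 fwd=1
After 11 (visit(A)): cur=A back=7 fwd=0

Answer: A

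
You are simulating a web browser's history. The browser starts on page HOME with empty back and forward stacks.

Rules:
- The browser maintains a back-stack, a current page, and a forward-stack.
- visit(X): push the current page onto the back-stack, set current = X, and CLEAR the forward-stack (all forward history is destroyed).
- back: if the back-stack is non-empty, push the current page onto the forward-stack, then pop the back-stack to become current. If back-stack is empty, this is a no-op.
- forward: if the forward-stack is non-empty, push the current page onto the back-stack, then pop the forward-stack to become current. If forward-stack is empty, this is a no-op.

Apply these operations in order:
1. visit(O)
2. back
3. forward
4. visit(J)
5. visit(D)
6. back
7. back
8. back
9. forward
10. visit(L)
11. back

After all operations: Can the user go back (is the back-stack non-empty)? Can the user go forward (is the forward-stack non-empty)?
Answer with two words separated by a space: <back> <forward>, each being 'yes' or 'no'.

After 1 (visit(O)): cur=O back=1 fwd=0
After 2 (back): cur=HOME back=0 fwd=1
After 3 (forward): cur=O back=1 fwd=0
After 4 (visit(J)): cur=J back=2 fwd=0
After 5 (visit(D)): cur=D back=3 fwd=0
After 6 (back): cur=J back=2 fwd=1
After 7 (back): cur=O back=1 fwd=2
After 8 (back): cur=HOME back=0 fwd=3
After 9 (forward): cur=O back=1 fwd=2
After 10 (visit(L)): cur=L back=2 fwd=0
After 11 (back): cur=O back=1 fwd=1

Answer: yes yes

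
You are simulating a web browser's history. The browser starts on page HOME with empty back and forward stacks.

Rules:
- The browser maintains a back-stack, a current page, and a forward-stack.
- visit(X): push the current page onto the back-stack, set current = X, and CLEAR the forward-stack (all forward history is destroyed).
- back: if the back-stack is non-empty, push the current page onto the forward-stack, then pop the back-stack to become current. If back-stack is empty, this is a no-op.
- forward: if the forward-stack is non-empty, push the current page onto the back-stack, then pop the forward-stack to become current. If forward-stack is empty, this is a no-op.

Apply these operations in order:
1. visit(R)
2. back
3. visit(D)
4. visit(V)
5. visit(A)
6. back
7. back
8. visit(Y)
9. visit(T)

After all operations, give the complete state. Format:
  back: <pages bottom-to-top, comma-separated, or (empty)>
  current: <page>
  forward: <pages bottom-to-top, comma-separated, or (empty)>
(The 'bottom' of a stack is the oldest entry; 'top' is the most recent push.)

After 1 (visit(R)): cur=R back=1 fwd=0
After 2 (back): cur=HOME back=0 fwd=1
After 3 (visit(D)): cur=D back=1 fwd=0
After 4 (visit(V)): cur=V back=2 fwd=0
After 5 (visit(A)): cur=A back=3 fwd=0
After 6 (back): cur=V back=2 fwd=1
After 7 (back): cur=D back=1 fwd=2
After 8 (visit(Y)): cur=Y back=2 fwd=0
After 9 (visit(T)): cur=T back=3 fwd=0

Answer: back: HOME,D,Y
current: T
forward: (empty)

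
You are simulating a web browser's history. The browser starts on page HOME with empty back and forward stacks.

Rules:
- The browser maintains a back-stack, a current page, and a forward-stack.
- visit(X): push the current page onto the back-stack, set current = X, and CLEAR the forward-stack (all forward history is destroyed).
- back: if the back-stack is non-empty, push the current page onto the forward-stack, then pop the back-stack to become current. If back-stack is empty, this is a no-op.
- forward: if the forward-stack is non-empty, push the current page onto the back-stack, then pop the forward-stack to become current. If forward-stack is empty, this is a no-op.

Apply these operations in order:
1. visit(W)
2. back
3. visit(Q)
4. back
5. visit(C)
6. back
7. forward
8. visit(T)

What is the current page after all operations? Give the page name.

Answer: T

Derivation:
After 1 (visit(W)): cur=W back=1 fwd=0
After 2 (back): cur=HOME back=0 fwd=1
After 3 (visit(Q)): cur=Q back=1 fwd=0
After 4 (back): cur=HOME back=0 fwd=1
After 5 (visit(C)): cur=C back=1 fwd=0
After 6 (back): cur=HOME back=0 fwd=1
After 7 (forward): cur=C back=1 fwd=0
After 8 (visit(T)): cur=T back=2 fwd=0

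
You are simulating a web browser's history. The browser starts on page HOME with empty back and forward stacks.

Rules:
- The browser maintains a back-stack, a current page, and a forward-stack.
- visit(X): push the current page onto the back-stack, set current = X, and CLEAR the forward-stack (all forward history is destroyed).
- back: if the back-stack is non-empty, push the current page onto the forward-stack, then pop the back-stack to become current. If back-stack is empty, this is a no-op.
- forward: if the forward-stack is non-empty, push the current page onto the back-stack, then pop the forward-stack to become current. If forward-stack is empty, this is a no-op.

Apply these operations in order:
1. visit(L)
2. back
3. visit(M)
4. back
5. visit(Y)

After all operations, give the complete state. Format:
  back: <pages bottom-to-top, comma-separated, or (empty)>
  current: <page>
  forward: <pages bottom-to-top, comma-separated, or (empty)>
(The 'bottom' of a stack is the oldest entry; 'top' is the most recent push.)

Answer: back: HOME
current: Y
forward: (empty)

Derivation:
After 1 (visit(L)): cur=L back=1 fwd=0
After 2 (back): cur=HOME back=0 fwd=1
After 3 (visit(M)): cur=M back=1 fwd=0
After 4 (back): cur=HOME back=0 fwd=1
After 5 (visit(Y)): cur=Y back=1 fwd=0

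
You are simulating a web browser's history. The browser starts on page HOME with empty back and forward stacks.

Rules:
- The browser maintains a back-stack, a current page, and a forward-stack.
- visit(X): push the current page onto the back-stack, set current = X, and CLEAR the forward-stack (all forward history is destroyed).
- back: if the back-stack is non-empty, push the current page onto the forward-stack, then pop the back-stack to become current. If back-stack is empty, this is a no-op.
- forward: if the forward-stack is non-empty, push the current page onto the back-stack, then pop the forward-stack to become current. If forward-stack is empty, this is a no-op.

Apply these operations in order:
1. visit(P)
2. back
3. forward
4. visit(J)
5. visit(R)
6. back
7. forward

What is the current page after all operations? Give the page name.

After 1 (visit(P)): cur=P back=1 fwd=0
After 2 (back): cur=HOME back=0 fwd=1
After 3 (forward): cur=P back=1 fwd=0
After 4 (visit(J)): cur=J back=2 fwd=0
After 5 (visit(R)): cur=R back=3 fwd=0
After 6 (back): cur=J back=2 fwd=1
After 7 (forward): cur=R back=3 fwd=0

Answer: R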